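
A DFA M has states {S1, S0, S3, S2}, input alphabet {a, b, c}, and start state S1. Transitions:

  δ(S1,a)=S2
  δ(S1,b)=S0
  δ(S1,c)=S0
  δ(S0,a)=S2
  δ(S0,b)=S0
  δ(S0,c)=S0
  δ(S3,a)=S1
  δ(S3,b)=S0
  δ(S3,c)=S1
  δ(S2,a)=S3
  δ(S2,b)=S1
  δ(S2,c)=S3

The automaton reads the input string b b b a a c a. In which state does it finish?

start at S1
read 'b': S1 → S0
read 'b': S0 → S0
read 'b': S0 → S0
read 'a': S0 → S2
read 'a': S2 → S3
read 'c': S3 → S1
read 'a': S1 → S2

S2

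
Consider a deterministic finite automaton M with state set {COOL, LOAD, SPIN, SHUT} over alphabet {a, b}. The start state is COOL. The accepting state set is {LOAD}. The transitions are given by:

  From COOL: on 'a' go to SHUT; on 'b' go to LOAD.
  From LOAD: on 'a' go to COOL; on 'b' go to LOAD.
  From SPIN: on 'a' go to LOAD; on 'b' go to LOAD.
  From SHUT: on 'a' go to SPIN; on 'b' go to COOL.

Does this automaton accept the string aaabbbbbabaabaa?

No

start at COOL
read 'a': COOL → SHUT
read 'a': SHUT → SPIN
read 'a': SPIN → LOAD
read 'b': LOAD → LOAD
read 'b': LOAD → LOAD
read 'b': LOAD → LOAD
read 'b': LOAD → LOAD
read 'b': LOAD → LOAD
read 'a': LOAD → COOL
read 'b': COOL → LOAD
read 'a': LOAD → COOL
read 'a': COOL → SHUT
read 'b': SHUT → COOL
read 'a': COOL → SHUT
read 'a': SHUT → SPIN
End state SPIN is not accepting.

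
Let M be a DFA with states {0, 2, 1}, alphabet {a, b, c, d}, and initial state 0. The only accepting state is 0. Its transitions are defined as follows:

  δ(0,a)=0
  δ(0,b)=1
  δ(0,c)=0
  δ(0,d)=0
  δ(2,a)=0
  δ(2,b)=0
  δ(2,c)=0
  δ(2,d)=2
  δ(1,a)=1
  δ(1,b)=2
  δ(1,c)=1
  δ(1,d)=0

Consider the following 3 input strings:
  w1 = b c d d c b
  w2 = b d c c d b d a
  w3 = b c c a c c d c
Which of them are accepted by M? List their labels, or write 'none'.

w1:
  start at 0
  read 'b': 0 → 1
  read 'c': 1 → 1
  read 'd': 1 → 0
  read 'd': 0 → 0
  read 'c': 0 → 0
  read 'b': 0 → 1
  end 1, rejected
w2:
  start at 0
  read 'b': 0 → 1
  read 'd': 1 → 0
  read 'c': 0 → 0
  read 'c': 0 → 0
  read 'd': 0 → 0
  read 'b': 0 → 1
  read 'd': 1 → 0
  read 'a': 0 → 0
  end 0, accepted
w3:
  start at 0
  read 'b': 0 → 1
  read 'c': 1 → 1
  read 'c': 1 → 1
  read 'a': 1 → 1
  read 'c': 1 → 1
  read 'c': 1 → 1
  read 'd': 1 → 0
  read 'c': 0 → 0
  end 0, accepted

w2, w3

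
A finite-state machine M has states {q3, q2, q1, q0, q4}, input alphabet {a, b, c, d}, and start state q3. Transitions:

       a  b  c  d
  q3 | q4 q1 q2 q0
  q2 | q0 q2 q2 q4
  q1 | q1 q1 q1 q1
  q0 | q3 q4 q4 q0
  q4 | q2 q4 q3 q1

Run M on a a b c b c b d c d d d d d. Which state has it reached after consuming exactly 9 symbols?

start at q3
read 'a': q3 → q4
read 'a': q4 → q2
read 'b': q2 → q2
read 'c': q2 → q2
read 'b': q2 → q2
read 'c': q2 → q2
read 'b': q2 → q2
read 'd': q2 → q4
read 'c': q4 → q3
After 9 symbols: q3.

q3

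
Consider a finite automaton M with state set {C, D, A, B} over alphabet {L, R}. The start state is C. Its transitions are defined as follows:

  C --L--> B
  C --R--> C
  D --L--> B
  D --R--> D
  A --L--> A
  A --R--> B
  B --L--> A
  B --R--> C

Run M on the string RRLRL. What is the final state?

B

C → C → C → B → C → B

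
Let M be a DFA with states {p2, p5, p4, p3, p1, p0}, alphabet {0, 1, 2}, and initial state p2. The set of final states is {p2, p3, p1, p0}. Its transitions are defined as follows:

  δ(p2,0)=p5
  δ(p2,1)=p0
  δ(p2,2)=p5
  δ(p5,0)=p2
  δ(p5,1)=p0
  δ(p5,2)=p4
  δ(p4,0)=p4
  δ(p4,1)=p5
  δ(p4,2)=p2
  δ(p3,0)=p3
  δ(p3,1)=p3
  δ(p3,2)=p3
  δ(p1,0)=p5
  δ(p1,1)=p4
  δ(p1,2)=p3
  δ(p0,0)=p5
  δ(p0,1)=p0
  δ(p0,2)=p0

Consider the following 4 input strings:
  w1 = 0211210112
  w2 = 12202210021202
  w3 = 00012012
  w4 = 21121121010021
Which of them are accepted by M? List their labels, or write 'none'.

w1, w3, w4

w1: Trace: p2 -0-> p5 -2-> p4 -1-> p5 -1-> p0 -2-> p0 -1-> p0 -0-> p5 -1-> p0 -1-> p0 -2-> p0  → end p0, accepted
w2: Trace: p2 -1-> p0 -2-> p0 -2-> p0 -0-> p5 -2-> p4 -2-> p2 -1-> p0 -0-> p5 -0-> p2 -2-> p5 -1-> p0 -2-> p0 -0-> p5 -2-> p4  → end p4, rejected
w3: Trace: p2 -0-> p5 -0-> p2 -0-> p5 -1-> p0 -2-> p0 -0-> p5 -1-> p0 -2-> p0  → end p0, accepted
w4: Trace: p2 -2-> p5 -1-> p0 -1-> p0 -2-> p0 -1-> p0 -1-> p0 -2-> p0 -1-> p0 -0-> p5 -1-> p0 -0-> p5 -0-> p2 -2-> p5 -1-> p0  → end p0, accepted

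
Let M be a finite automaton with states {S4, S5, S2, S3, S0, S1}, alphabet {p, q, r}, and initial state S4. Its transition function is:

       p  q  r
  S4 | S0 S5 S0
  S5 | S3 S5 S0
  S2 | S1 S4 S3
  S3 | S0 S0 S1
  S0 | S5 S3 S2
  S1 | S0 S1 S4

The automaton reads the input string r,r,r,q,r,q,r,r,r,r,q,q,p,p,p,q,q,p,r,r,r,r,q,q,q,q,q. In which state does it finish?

S5

S4 → S0 → S2 → S3 → S0 → S2 → S4 → S0 → S2 → S3 → S1 → S1 → S1 → S0 → S5 → S3 → S0 → S3 → S0 → S2 → S3 → S1 → S4 → S5 → S5 → S5 → S5 → S5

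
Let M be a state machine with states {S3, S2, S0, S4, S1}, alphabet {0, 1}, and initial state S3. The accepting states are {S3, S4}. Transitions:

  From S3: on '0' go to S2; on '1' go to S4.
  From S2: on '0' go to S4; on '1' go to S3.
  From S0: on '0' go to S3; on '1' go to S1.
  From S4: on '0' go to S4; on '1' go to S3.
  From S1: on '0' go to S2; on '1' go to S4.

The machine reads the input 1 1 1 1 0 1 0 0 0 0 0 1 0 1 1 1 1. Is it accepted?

S3 → S4 → S3 → S4 → S3 → S2 → S3 → S2 → S4 → S4 → S4 → S4 → S3 → S2 → S3 → S4 → S3 → S4
End state S4 is accepting.

Yes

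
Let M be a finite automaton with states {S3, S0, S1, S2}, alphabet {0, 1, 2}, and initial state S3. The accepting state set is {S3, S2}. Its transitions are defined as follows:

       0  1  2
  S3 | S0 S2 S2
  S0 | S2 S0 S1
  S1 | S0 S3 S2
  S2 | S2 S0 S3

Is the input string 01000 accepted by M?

Yes

S3 → S0 → S0 → S2 → S2 → S2
End state S2 is accepting.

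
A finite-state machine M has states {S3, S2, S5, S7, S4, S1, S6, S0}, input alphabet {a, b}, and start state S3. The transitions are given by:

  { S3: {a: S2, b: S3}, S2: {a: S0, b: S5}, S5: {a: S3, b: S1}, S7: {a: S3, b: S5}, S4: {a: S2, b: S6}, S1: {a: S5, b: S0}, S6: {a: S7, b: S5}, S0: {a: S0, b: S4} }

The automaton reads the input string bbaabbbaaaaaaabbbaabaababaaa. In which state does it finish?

start at S3
read 'b': S3 → S3
read 'b': S3 → S3
read 'a': S3 → S2
read 'a': S2 → S0
read 'b': S0 → S4
read 'b': S4 → S6
read 'b': S6 → S5
read 'a': S5 → S3
read 'a': S3 → S2
read 'a': S2 → S0
read 'a': S0 → S0
read 'a': S0 → S0
read 'a': S0 → S0
read 'a': S0 → S0
read 'b': S0 → S4
read 'b': S4 → S6
read 'b': S6 → S5
read 'a': S5 → S3
read 'a': S3 → S2
read 'b': S2 → S5
read 'a': S5 → S3
read 'a': S3 → S2
read 'b': S2 → S5
read 'a': S5 → S3
read 'b': S3 → S3
read 'a': S3 → S2
read 'a': S2 → S0
read 'a': S0 → S0

S0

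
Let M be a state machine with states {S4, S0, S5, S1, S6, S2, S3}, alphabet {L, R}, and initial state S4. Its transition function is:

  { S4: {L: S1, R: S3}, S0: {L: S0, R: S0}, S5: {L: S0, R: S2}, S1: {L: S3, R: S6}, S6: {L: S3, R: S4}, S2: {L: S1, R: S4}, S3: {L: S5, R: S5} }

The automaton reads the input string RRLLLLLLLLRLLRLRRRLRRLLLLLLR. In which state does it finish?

S0

Trace: S4 -R-> S3 -R-> S5 -L-> S0 -L-> S0 -L-> S0 -L-> S0 -L-> S0 -L-> S0 -L-> S0 -L-> S0 -R-> S0 -L-> S0 -L-> S0 -R-> S0 -L-> S0 -R-> S0 -R-> S0 -R-> S0 -L-> S0 -R-> S0 -R-> S0 -L-> S0 -L-> S0 -L-> S0 -L-> S0 -L-> S0 -L-> S0 -R-> S0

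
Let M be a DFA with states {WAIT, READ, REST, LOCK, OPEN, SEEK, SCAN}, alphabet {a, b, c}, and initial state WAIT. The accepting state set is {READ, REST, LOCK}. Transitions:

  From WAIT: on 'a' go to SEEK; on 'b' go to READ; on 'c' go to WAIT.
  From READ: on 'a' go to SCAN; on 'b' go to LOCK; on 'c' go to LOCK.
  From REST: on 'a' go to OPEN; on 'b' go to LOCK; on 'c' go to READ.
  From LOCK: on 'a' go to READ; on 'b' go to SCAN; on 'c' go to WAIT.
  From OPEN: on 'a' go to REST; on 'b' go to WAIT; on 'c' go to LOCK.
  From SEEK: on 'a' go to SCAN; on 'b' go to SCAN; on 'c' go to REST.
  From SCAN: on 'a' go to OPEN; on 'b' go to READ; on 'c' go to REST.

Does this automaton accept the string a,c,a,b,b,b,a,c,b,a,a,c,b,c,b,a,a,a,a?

No

start at WAIT
read 'a': WAIT → SEEK
read 'c': SEEK → REST
read 'a': REST → OPEN
read 'b': OPEN → WAIT
read 'b': WAIT → READ
read 'b': READ → LOCK
read 'a': LOCK → READ
read 'c': READ → LOCK
read 'b': LOCK → SCAN
read 'a': SCAN → OPEN
read 'a': OPEN → REST
read 'c': REST → READ
read 'b': READ → LOCK
read 'c': LOCK → WAIT
read 'b': WAIT → READ
read 'a': READ → SCAN
read 'a': SCAN → OPEN
read 'a': OPEN → REST
read 'a': REST → OPEN
End state OPEN is not accepting.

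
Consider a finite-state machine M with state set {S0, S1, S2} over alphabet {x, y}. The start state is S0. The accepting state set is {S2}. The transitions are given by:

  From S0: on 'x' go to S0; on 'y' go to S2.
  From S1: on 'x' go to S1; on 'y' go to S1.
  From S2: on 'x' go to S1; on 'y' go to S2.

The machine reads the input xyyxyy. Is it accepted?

Trace: S0 -x-> S0 -y-> S2 -y-> S2 -x-> S1 -y-> S1 -y-> S1
End state S1 is not accepting.

No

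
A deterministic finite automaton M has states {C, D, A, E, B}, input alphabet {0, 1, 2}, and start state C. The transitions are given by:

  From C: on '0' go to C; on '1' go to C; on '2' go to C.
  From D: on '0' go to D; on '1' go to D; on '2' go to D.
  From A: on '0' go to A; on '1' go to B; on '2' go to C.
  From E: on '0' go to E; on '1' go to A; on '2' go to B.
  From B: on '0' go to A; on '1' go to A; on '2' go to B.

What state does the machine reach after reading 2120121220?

start at C
read '2': C → C
read '1': C → C
read '2': C → C
read '0': C → C
read '1': C → C
read '2': C → C
read '1': C → C
read '2': C → C
read '2': C → C
read '0': C → C

C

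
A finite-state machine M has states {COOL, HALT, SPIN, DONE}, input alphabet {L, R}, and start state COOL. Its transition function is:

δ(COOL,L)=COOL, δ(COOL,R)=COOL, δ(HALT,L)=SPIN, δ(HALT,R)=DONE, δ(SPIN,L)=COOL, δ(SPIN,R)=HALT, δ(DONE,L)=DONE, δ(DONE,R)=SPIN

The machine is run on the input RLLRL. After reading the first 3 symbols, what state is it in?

COOL

Trace: COOL -R-> COOL -L-> COOL -L-> COOL
After 3 symbols: COOL.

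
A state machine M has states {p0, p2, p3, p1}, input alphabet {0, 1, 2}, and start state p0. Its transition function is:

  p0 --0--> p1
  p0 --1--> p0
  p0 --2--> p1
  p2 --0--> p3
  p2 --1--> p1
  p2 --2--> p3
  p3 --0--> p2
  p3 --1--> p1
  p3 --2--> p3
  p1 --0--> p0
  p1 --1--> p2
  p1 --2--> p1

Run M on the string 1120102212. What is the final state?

start at p0
read '1': p0 → p0
read '1': p0 → p0
read '2': p0 → p1
read '0': p1 → p0
read '1': p0 → p0
read '0': p0 → p1
read '2': p1 → p1
read '2': p1 → p1
read '1': p1 → p2
read '2': p2 → p3

p3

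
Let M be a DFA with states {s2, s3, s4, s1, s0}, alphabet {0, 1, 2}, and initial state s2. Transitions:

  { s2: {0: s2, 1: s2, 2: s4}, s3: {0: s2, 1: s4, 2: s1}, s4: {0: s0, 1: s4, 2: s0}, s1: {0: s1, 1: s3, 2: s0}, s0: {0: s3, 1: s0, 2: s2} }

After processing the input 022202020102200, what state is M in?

s2

s2 → s2 → s4 → s0 → s2 → s2 → s4 → s0 → s2 → s2 → s2 → s2 → s4 → s0 → s3 → s2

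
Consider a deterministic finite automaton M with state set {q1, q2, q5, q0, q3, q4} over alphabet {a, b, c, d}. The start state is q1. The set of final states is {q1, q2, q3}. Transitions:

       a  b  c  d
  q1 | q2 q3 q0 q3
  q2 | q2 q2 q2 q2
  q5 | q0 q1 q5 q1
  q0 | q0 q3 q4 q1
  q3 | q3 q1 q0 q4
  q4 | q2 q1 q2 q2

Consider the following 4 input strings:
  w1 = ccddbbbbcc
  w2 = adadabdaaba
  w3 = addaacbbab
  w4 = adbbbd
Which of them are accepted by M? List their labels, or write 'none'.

w1:
  start at q1
  read 'c': q1 → q0
  read 'c': q0 → q4
  read 'd': q4 → q2
  read 'd': q2 → q2
  read 'b': q2 → q2
  read 'b': q2 → q2
  read 'b': q2 → q2
  read 'b': q2 → q2
  read 'c': q2 → q2
  read 'c': q2 → q2
  end q2, accepted
w2:
  start at q1
  read 'a': q1 → q2
  read 'd': q2 → q2
  read 'a': q2 → q2
  read 'd': q2 → q2
  read 'a': q2 → q2
  read 'b': q2 → q2
  read 'd': q2 → q2
  read 'a': q2 → q2
  read 'a': q2 → q2
  read 'b': q2 → q2
  read 'a': q2 → q2
  end q2, accepted
w3:
  start at q1
  read 'a': q1 → q2
  read 'd': q2 → q2
  read 'd': q2 → q2
  read 'a': q2 → q2
  read 'a': q2 → q2
  read 'c': q2 → q2
  read 'b': q2 → q2
  read 'b': q2 → q2
  read 'a': q2 → q2
  read 'b': q2 → q2
  end q2, accepted
w4:
  start at q1
  read 'a': q1 → q2
  read 'd': q2 → q2
  read 'b': q2 → q2
  read 'b': q2 → q2
  read 'b': q2 → q2
  read 'd': q2 → q2
  end q2, accepted

w1, w2, w3, w4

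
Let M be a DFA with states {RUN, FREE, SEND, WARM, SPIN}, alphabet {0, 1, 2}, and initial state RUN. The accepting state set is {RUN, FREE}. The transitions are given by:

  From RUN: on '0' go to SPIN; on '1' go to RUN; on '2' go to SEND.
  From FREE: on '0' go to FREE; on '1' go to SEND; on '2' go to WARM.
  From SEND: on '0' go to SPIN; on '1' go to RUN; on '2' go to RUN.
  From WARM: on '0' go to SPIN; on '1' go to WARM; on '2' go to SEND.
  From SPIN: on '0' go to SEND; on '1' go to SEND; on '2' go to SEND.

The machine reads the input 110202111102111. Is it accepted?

Yes

Trace: RUN -1-> RUN -1-> RUN -0-> SPIN -2-> SEND -0-> SPIN -2-> SEND -1-> RUN -1-> RUN -1-> RUN -1-> RUN -0-> SPIN -2-> SEND -1-> RUN -1-> RUN -1-> RUN
End state RUN is accepting.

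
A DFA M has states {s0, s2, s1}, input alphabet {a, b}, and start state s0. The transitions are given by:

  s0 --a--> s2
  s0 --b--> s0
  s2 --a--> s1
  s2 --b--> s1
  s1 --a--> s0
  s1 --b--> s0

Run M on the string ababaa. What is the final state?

s1

s0 → s2 → s1 → s0 → s0 → s2 → s1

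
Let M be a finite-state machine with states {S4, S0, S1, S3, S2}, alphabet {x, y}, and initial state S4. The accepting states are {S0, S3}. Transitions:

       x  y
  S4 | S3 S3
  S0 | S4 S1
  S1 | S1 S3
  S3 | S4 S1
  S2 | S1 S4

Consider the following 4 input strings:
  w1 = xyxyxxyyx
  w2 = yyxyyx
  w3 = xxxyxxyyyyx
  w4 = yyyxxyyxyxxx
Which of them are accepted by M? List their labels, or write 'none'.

none

w1: S4 → S3 → S1 → S1 → S3 → S4 → S3 → S1 → S3 → S4  → end S4, rejected
w2: S4 → S3 → S1 → S1 → S3 → S1 → S1  → end S1, rejected
w3: S4 → S3 → S4 → S3 → S1 → S1 → S1 → S3 → S1 → S3 → S1 → S1  → end S1, rejected
w4: S4 → S3 → S1 → S3 → S4 → S3 → S1 → S3 → S4 → S3 → S4 → S3 → S4  → end S4, rejected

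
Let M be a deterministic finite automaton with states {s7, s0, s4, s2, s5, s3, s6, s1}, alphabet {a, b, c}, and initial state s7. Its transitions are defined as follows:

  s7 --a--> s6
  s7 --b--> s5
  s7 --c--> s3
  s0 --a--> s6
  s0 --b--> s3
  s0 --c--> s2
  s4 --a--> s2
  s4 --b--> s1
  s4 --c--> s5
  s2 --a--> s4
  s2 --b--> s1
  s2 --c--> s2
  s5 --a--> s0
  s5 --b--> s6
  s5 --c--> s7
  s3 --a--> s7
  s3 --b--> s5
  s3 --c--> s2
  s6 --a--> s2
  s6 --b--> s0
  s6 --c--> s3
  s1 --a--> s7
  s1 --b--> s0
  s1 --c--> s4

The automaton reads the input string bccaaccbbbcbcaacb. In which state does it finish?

s6

s7 → s5 → s7 → s3 → s7 → s6 → s3 → s2 → s1 → s0 → s3 → s2 → s1 → s4 → s2 → s4 → s5 → s6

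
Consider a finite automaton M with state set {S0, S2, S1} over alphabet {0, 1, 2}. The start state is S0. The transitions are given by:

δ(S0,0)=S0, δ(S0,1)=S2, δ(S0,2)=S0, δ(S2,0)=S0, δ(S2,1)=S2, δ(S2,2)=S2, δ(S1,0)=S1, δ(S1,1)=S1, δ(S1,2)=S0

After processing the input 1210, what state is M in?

S0 → S2 → S2 → S2 → S0

S0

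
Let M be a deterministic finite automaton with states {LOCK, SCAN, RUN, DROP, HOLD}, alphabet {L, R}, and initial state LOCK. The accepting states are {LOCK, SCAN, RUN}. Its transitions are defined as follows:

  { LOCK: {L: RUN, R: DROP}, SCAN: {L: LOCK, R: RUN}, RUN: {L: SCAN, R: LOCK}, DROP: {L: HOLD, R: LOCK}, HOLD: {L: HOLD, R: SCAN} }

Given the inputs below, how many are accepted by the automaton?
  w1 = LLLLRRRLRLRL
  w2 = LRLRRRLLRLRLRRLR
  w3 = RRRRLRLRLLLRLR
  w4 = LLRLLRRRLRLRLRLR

w1:
  start at LOCK
  read 'L': LOCK → RUN
  read 'L': RUN → SCAN
  read 'L': SCAN → LOCK
  read 'L': LOCK → RUN
  read 'R': RUN → LOCK
  read 'R': LOCK → DROP
  read 'R': DROP → LOCK
  read 'L': LOCK → RUN
  read 'R': RUN → LOCK
  read 'L': LOCK → RUN
  read 'R': RUN → LOCK
  read 'L': LOCK → RUN
  end RUN, accepted
w2:
  start at LOCK
  read 'L': LOCK → RUN
  read 'R': RUN → LOCK
  read 'L': LOCK → RUN
  read 'R': RUN → LOCK
  read 'R': LOCK → DROP
  read 'R': DROP → LOCK
  read 'L': LOCK → RUN
  read 'L': RUN → SCAN
  read 'R': SCAN → RUN
  read 'L': RUN → SCAN
  read 'R': SCAN → RUN
  read 'L': RUN → SCAN
  read 'R': SCAN → RUN
  read 'R': RUN → LOCK
  read 'L': LOCK → RUN
  read 'R': RUN → LOCK
  end LOCK, accepted
w3:
  start at LOCK
  read 'R': LOCK → DROP
  read 'R': DROP → LOCK
  read 'R': LOCK → DROP
  read 'R': DROP → LOCK
  read 'L': LOCK → RUN
  read 'R': RUN → LOCK
  read 'L': LOCK → RUN
  read 'R': RUN → LOCK
  read 'L': LOCK → RUN
  read 'L': RUN → SCAN
  read 'L': SCAN → LOCK
  read 'R': LOCK → DROP
  read 'L': DROP → HOLD
  read 'R': HOLD → SCAN
  end SCAN, accepted
w4:
  start at LOCK
  read 'L': LOCK → RUN
  read 'L': RUN → SCAN
  read 'R': SCAN → RUN
  read 'L': RUN → SCAN
  read 'L': SCAN → LOCK
  read 'R': LOCK → DROP
  read 'R': DROP → LOCK
  read 'R': LOCK → DROP
  read 'L': DROP → HOLD
  read 'R': HOLD → SCAN
  read 'L': SCAN → LOCK
  read 'R': LOCK → DROP
  read 'L': DROP → HOLD
  read 'R': HOLD → SCAN
  read 'L': SCAN → LOCK
  read 'R': LOCK → DROP
  end DROP, rejected

3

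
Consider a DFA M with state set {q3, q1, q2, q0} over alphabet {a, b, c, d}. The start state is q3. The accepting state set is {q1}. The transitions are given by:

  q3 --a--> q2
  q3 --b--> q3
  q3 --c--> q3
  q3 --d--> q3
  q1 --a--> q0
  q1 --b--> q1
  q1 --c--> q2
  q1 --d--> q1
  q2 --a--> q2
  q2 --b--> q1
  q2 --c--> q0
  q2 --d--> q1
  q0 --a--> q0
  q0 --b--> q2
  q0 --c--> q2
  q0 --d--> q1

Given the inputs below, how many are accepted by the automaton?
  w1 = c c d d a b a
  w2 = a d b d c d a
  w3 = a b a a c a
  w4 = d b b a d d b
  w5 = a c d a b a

w1:
  start at q3
  read 'c': q3 → q3
  read 'c': q3 → q3
  read 'd': q3 → q3
  read 'd': q3 → q3
  read 'a': q3 → q2
  read 'b': q2 → q1
  read 'a': q1 → q0
  end q0, rejected
w2:
  start at q3
  read 'a': q3 → q2
  read 'd': q2 → q1
  read 'b': q1 → q1
  read 'd': q1 → q1
  read 'c': q1 → q2
  read 'd': q2 → q1
  read 'a': q1 → q0
  end q0, rejected
w3:
  start at q3
  read 'a': q3 → q2
  read 'b': q2 → q1
  read 'a': q1 → q0
  read 'a': q0 → q0
  read 'c': q0 → q2
  read 'a': q2 → q2
  end q2, rejected
w4:
  start at q3
  read 'd': q3 → q3
  read 'b': q3 → q3
  read 'b': q3 → q3
  read 'a': q3 → q2
  read 'd': q2 → q1
  read 'd': q1 → q1
  read 'b': q1 → q1
  end q1, accepted
w5:
  start at q3
  read 'a': q3 → q2
  read 'c': q2 → q0
  read 'd': q0 → q1
  read 'a': q1 → q0
  read 'b': q0 → q2
  read 'a': q2 → q2
  end q2, rejected

1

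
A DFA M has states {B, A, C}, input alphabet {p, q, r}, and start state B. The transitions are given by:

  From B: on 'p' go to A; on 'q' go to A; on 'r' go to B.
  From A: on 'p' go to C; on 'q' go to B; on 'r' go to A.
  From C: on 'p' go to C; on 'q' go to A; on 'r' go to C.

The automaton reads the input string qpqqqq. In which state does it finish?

start at B
read 'q': B → A
read 'p': A → C
read 'q': C → A
read 'q': A → B
read 'q': B → A
read 'q': A → B

B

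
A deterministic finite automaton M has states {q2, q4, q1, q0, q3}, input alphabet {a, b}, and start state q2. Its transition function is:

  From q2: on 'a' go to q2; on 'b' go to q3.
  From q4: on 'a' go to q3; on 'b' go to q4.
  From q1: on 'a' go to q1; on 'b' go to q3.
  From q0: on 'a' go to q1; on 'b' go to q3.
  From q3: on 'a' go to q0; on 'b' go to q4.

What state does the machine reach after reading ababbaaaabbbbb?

q4

start at q2
read 'a': q2 → q2
read 'b': q2 → q3
read 'a': q3 → q0
read 'b': q0 → q3
read 'b': q3 → q4
read 'a': q4 → q3
read 'a': q3 → q0
read 'a': q0 → q1
read 'a': q1 → q1
read 'b': q1 → q3
read 'b': q3 → q4
read 'b': q4 → q4
read 'b': q4 → q4
read 'b': q4 → q4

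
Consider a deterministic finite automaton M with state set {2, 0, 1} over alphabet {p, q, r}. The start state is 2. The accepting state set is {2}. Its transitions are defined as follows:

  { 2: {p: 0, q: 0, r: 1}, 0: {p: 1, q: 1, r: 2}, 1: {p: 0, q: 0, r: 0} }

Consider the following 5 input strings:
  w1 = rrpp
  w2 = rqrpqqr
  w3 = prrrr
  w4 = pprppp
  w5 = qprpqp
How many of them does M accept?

w1: 2 → 1 → 0 → 1 → 0  → end 0, rejected
w2: 2 → 1 → 0 → 2 → 0 → 1 → 0 → 2  → end 2, accepted
w3: 2 → 0 → 2 → 1 → 0 → 2  → end 2, accepted
w4: 2 → 0 → 1 → 0 → 1 → 0 → 1  → end 1, rejected
w5: 2 → 0 → 1 → 0 → 1 → 0 → 1  → end 1, rejected

2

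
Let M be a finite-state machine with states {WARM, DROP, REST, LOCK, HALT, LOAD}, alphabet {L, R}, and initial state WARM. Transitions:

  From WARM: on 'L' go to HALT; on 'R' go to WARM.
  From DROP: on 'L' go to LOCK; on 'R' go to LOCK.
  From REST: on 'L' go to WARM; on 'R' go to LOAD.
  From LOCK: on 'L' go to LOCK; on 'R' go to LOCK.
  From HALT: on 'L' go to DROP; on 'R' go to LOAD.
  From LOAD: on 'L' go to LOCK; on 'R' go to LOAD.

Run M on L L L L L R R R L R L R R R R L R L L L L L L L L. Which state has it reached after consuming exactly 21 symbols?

LOCK

start at WARM
read 'L': WARM → HALT
read 'L': HALT → DROP
read 'L': DROP → LOCK
read 'L': LOCK → LOCK
read 'L': LOCK → LOCK
read 'R': LOCK → LOCK
read 'R': LOCK → LOCK
read 'R': LOCK → LOCK
read 'L': LOCK → LOCK
read 'R': LOCK → LOCK
read 'L': LOCK → LOCK
read 'R': LOCK → LOCK
read 'R': LOCK → LOCK
read 'R': LOCK → LOCK
read 'R': LOCK → LOCK
read 'L': LOCK → LOCK
read 'R': LOCK → LOCK
read 'L': LOCK → LOCK
read 'L': LOCK → LOCK
read 'L': LOCK → LOCK
read 'L': LOCK → LOCK
After 21 symbols: LOCK.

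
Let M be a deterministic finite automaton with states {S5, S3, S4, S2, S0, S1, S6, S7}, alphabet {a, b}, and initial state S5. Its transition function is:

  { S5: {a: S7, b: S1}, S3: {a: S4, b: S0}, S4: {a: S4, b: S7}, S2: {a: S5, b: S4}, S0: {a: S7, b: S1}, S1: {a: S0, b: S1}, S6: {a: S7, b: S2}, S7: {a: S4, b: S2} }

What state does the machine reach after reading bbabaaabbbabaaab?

S7

Trace: S5 -b-> S1 -b-> S1 -a-> S0 -b-> S1 -a-> S0 -a-> S7 -a-> S4 -b-> S7 -b-> S2 -b-> S4 -a-> S4 -b-> S7 -a-> S4 -a-> S4 -a-> S4 -b-> S7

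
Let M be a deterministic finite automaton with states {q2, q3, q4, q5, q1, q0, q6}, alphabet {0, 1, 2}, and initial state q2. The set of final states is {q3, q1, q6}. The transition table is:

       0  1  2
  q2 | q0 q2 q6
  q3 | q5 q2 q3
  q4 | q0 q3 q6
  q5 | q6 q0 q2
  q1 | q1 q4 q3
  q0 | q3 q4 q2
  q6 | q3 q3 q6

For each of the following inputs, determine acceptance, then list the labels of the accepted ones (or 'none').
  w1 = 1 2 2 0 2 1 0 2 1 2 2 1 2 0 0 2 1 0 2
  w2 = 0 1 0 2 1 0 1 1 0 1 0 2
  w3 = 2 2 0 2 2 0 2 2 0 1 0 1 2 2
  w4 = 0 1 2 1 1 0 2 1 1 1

w1:
  start at q2
  read '1': q2 → q2
  read '2': q2 → q6
  read '2': q6 → q6
  read '0': q6 → q3
  read '2': q3 → q3
  read '1': q3 → q2
  read '0': q2 → q0
  read '2': q0 → q2
  read '1': q2 → q2
  read '2': q2 → q6
  read '2': q6 → q6
  read '1': q6 → q3
  read '2': q3 → q3
  read '0': q3 → q5
  read '0': q5 → q6
  read '2': q6 → q6
  read '1': q6 → q3
  read '0': q3 → q5
  read '2': q5 → q2
  end q2, rejected
w2:
  start at q2
  read '0': q2 → q0
  read '1': q0 → q4
  read '0': q4 → q0
  read '2': q0 → q2
  read '1': q2 → q2
  read '0': q2 → q0
  read '1': q0 → q4
  read '1': q4 → q3
  read '0': q3 → q5
  read '1': q5 → q0
  read '0': q0 → q3
  read '2': q3 → q3
  end q3, accepted
w3:
  start at q2
  read '2': q2 → q6
  read '2': q6 → q6
  read '0': q6 → q3
  read '2': q3 → q3
  read '2': q3 → q3
  read '0': q3 → q5
  read '2': q5 → q2
  read '2': q2 → q6
  read '0': q6 → q3
  read '1': q3 → q2
  read '0': q2 → q0
  read '1': q0 → q4
  read '2': q4 → q6
  read '2': q6 → q6
  end q6, accepted
w4:
  start at q2
  read '0': q2 → q0
  read '1': q0 → q4
  read '2': q4 → q6
  read '1': q6 → q3
  read '1': q3 → q2
  read '0': q2 → q0
  read '2': q0 → q2
  read '1': q2 → q2
  read '1': q2 → q2
  read '1': q2 → q2
  end q2, rejected

w2, w3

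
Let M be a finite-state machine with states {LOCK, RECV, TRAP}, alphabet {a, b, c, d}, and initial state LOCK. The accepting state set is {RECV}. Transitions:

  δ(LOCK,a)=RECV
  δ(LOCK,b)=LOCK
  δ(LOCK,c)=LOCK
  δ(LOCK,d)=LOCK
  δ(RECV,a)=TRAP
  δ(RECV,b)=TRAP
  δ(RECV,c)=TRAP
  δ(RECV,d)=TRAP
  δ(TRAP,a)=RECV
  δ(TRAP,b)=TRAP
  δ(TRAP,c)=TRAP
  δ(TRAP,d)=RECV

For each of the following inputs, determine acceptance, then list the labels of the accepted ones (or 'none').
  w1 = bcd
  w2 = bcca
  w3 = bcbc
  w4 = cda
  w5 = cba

w1: Trace: LOCK -b-> LOCK -c-> LOCK -d-> LOCK  → end LOCK, rejected
w2: Trace: LOCK -b-> LOCK -c-> LOCK -c-> LOCK -a-> RECV  → end RECV, accepted
w3: Trace: LOCK -b-> LOCK -c-> LOCK -b-> LOCK -c-> LOCK  → end LOCK, rejected
w4: Trace: LOCK -c-> LOCK -d-> LOCK -a-> RECV  → end RECV, accepted
w5: Trace: LOCK -c-> LOCK -b-> LOCK -a-> RECV  → end RECV, accepted

w2, w4, w5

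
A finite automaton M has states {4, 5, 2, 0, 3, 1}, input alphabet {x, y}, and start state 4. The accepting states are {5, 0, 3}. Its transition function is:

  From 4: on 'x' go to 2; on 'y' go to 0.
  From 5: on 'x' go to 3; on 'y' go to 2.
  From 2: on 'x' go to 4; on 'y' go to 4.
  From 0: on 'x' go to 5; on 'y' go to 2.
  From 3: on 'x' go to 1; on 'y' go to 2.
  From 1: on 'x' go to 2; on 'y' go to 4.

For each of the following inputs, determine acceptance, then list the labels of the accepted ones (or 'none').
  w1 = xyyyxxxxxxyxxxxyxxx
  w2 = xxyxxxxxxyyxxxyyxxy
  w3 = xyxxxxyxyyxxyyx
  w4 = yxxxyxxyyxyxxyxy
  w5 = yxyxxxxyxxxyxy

w4

w1: 4 → 2 → 4 → 0 → 2 → 4 → 2 → 4 → 2 → 4 → 2 → 4 → 2 → 4 → 2 → 4 → 0 → 5 → 3 → 1  → end 1, rejected
w2: 4 → 2 → 4 → 0 → 5 → 3 → 1 → 2 → 4 → 2 → 4 → 0 → 5 → 3 → 1 → 4 → 0 → 5 → 3 → 2  → end 2, rejected
w3: 4 → 2 → 4 → 2 → 4 → 2 → 4 → 0 → 5 → 2 → 4 → 2 → 4 → 0 → 2 → 4  → end 4, rejected
w4: 4 → 0 → 5 → 3 → 1 → 4 → 2 → 4 → 0 → 2 → 4 → 0 → 5 → 3 → 2 → 4 → 0  → end 0, accepted
w5: 4 → 0 → 5 → 2 → 4 → 2 → 4 → 2 → 4 → 2 → 4 → 2 → 4 → 2 → 4  → end 4, rejected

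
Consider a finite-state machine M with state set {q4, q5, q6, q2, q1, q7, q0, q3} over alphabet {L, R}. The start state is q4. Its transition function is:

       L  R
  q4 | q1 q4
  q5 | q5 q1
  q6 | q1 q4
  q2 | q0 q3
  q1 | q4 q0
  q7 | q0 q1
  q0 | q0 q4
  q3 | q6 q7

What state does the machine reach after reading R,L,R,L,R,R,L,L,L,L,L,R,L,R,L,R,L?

q4 → q4 → q1 → q0 → q0 → q4 → q4 → q1 → q4 → q1 → q4 → q1 → q0 → q0 → q4 → q1 → q0 → q0

q0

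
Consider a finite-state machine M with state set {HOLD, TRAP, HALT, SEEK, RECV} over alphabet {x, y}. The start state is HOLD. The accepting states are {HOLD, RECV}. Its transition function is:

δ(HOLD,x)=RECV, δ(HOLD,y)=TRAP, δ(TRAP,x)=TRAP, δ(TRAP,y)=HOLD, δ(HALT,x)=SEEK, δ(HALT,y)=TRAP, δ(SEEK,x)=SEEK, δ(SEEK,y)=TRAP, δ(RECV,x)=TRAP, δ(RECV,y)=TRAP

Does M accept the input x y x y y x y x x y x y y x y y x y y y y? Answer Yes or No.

HOLD → RECV → TRAP → TRAP → HOLD → TRAP → TRAP → HOLD → RECV → TRAP → HOLD → RECV → TRAP → HOLD → RECV → TRAP → HOLD → RECV → TRAP → HOLD → TRAP → HOLD
End state HOLD is accepting.

Yes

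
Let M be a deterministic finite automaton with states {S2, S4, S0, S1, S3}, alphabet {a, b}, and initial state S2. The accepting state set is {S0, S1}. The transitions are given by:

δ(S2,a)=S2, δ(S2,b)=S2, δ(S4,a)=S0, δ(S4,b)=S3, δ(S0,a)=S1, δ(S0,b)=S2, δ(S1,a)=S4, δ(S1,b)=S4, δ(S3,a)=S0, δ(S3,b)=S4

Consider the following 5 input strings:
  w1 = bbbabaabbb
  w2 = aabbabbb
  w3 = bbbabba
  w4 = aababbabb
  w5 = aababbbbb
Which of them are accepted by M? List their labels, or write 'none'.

w1:
  start at S2
  read 'b': S2 → S2
  read 'b': S2 → S2
  read 'b': S2 → S2
  read 'a': S2 → S2
  read 'b': S2 → S2
  read 'a': S2 → S2
  read 'a': S2 → S2
  read 'b': S2 → S2
  read 'b': S2 → S2
  read 'b': S2 → S2
  end S2, rejected
w2:
  start at S2
  read 'a': S2 → S2
  read 'a': S2 → S2
  read 'b': S2 → S2
  read 'b': S2 → S2
  read 'a': S2 → S2
  read 'b': S2 → S2
  read 'b': S2 → S2
  read 'b': S2 → S2
  end S2, rejected
w3:
  start at S2
  read 'b': S2 → S2
  read 'b': S2 → S2
  read 'b': S2 → S2
  read 'a': S2 → S2
  read 'b': S2 → S2
  read 'b': S2 → S2
  read 'a': S2 → S2
  end S2, rejected
w4:
  start at S2
  read 'a': S2 → S2
  read 'a': S2 → S2
  read 'b': S2 → S2
  read 'a': S2 → S2
  read 'b': S2 → S2
  read 'b': S2 → S2
  read 'a': S2 → S2
  read 'b': S2 → S2
  read 'b': S2 → S2
  end S2, rejected
w5:
  start at S2
  read 'a': S2 → S2
  read 'a': S2 → S2
  read 'b': S2 → S2
  read 'a': S2 → S2
  read 'b': S2 → S2
  read 'b': S2 → S2
  read 'b': S2 → S2
  read 'b': S2 → S2
  read 'b': S2 → S2
  end S2, rejected

none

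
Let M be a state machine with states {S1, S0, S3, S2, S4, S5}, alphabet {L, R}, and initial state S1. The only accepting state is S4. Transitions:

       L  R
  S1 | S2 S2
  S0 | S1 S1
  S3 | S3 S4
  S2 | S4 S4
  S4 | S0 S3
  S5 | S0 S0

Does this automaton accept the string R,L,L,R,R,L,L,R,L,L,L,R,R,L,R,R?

start at S1
read 'R': S1 → S2
read 'L': S2 → S4
read 'L': S4 → S0
read 'R': S0 → S1
read 'R': S1 → S2
read 'L': S2 → S4
read 'L': S4 → S0
read 'R': S0 → S1
read 'L': S1 → S2
read 'L': S2 → S4
read 'L': S4 → S0
read 'R': S0 → S1
read 'R': S1 → S2
read 'L': S2 → S4
read 'R': S4 → S3
read 'R': S3 → S4
End state S4 is accepting.

Yes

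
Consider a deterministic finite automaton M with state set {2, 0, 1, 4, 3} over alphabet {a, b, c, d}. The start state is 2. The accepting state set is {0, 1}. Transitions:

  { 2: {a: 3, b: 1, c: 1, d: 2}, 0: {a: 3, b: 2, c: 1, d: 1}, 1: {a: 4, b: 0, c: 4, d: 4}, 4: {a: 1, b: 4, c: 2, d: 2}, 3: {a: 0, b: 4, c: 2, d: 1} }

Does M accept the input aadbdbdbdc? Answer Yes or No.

start at 2
read 'a': 2 → 3
read 'a': 3 → 0
read 'd': 0 → 1
read 'b': 1 → 0
read 'd': 0 → 1
read 'b': 1 → 0
read 'd': 0 → 1
read 'b': 1 → 0
read 'd': 0 → 1
read 'c': 1 → 4
End state 4 is not accepting.

No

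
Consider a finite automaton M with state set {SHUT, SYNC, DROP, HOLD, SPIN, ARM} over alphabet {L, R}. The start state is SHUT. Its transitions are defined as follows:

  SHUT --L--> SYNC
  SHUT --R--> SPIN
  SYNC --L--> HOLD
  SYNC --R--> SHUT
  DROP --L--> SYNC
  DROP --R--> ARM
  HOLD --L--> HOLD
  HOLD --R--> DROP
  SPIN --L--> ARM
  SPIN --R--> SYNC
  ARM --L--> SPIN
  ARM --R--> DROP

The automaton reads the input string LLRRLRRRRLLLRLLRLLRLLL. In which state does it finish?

start at SHUT
read 'L': SHUT → SYNC
read 'L': SYNC → HOLD
read 'R': HOLD → DROP
read 'R': DROP → ARM
read 'L': ARM → SPIN
read 'R': SPIN → SYNC
read 'R': SYNC → SHUT
read 'R': SHUT → SPIN
read 'R': SPIN → SYNC
read 'L': SYNC → HOLD
read 'L': HOLD → HOLD
read 'L': HOLD → HOLD
read 'R': HOLD → DROP
read 'L': DROP → SYNC
read 'L': SYNC → HOLD
read 'R': HOLD → DROP
read 'L': DROP → SYNC
read 'L': SYNC → HOLD
read 'R': HOLD → DROP
read 'L': DROP → SYNC
read 'L': SYNC → HOLD
read 'L': HOLD → HOLD

HOLD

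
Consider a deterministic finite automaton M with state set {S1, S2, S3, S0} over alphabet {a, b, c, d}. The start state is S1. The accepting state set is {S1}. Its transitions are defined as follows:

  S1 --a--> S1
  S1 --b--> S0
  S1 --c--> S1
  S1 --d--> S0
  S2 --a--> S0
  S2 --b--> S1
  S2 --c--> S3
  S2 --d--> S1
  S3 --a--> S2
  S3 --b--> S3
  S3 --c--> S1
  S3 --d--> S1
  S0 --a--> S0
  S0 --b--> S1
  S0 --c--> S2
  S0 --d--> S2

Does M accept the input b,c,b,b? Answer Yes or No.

No

start at S1
read 'b': S1 → S0
read 'c': S0 → S2
read 'b': S2 → S1
read 'b': S1 → S0
End state S0 is not accepting.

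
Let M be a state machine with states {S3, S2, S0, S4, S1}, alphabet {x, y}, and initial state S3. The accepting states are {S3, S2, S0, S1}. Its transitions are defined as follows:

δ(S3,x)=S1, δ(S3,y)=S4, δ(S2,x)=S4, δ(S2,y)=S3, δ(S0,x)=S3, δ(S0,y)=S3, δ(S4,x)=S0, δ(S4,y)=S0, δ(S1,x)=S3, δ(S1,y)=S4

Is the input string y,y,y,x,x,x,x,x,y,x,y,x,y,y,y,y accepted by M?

S3 → S4 → S0 → S3 → S1 → S3 → S1 → S3 → S1 → S4 → S0 → S3 → S1 → S4 → S0 → S3 → S4
End state S4 is not accepting.

No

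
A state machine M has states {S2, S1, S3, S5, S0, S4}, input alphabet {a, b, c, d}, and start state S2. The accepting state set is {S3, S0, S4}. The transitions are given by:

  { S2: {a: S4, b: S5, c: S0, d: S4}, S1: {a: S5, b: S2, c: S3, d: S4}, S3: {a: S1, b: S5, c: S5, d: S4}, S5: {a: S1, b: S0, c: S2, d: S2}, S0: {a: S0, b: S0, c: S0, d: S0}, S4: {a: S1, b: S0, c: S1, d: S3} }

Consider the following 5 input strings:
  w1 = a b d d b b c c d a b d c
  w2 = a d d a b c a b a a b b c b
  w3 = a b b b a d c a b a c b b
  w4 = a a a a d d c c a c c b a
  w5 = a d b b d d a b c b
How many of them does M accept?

w1: Trace: S2 -a-> S4 -b-> S0 -d-> S0 -d-> S0 -b-> S0 -b-> S0 -c-> S0 -c-> S0 -d-> S0 -a-> S0 -b-> S0 -d-> S0 -c-> S0  → end S0, accepted
w2: Trace: S2 -a-> S4 -d-> S3 -d-> S4 -a-> S1 -b-> S2 -c-> S0 -a-> S0 -b-> S0 -a-> S0 -a-> S0 -b-> S0 -b-> S0 -c-> S0 -b-> S0  → end S0, accepted
w3: Trace: S2 -a-> S4 -b-> S0 -b-> S0 -b-> S0 -a-> S0 -d-> S0 -c-> S0 -a-> S0 -b-> S0 -a-> S0 -c-> S0 -b-> S0 -b-> S0  → end S0, accepted
w4: Trace: S2 -a-> S4 -a-> S1 -a-> S5 -a-> S1 -d-> S4 -d-> S3 -c-> S5 -c-> S2 -a-> S4 -c-> S1 -c-> S3 -b-> S5 -a-> S1  → end S1, rejected
w5: Trace: S2 -a-> S4 -d-> S3 -b-> S5 -b-> S0 -d-> S0 -d-> S0 -a-> S0 -b-> S0 -c-> S0 -b-> S0  → end S0, accepted

4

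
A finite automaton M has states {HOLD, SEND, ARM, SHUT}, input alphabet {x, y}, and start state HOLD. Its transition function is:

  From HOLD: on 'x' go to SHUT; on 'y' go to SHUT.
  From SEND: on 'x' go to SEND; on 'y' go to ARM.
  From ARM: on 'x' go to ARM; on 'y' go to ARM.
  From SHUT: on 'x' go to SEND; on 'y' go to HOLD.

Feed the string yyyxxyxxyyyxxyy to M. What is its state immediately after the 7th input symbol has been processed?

ARM

start at HOLD
read 'y': HOLD → SHUT
read 'y': SHUT → HOLD
read 'y': HOLD → SHUT
read 'x': SHUT → SEND
read 'x': SEND → SEND
read 'y': SEND → ARM
read 'x': ARM → ARM
After 7 symbols: ARM.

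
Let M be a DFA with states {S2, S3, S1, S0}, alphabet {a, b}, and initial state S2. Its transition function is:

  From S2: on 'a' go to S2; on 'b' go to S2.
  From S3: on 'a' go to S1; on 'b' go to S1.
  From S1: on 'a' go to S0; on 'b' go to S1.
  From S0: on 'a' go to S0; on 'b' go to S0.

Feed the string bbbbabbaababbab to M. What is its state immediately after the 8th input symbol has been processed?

start at S2
read 'b': S2 → S2
read 'b': S2 → S2
read 'b': S2 → S2
read 'b': S2 → S2
read 'a': S2 → S2
read 'b': S2 → S2
read 'b': S2 → S2
read 'a': S2 → S2
After 8 symbols: S2.

S2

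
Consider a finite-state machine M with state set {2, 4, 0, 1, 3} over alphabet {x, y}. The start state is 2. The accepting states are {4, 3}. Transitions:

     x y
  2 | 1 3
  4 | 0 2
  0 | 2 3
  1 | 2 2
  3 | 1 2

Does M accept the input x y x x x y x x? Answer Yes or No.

No

Trace: 2 -x-> 1 -y-> 2 -x-> 1 -x-> 2 -x-> 1 -y-> 2 -x-> 1 -x-> 2
End state 2 is not accepting.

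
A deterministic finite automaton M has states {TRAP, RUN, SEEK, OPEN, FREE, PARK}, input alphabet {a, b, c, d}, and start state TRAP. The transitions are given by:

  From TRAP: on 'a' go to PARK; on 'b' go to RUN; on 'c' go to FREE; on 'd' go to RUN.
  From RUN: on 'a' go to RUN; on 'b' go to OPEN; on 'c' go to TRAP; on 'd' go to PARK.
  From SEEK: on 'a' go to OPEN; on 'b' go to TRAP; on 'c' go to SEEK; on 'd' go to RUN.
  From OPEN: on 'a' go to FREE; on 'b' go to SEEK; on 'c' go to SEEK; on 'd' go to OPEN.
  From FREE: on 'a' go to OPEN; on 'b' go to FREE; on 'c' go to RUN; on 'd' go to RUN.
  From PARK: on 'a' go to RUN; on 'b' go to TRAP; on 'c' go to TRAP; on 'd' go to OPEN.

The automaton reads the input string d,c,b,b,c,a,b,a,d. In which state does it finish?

OPEN

TRAP → RUN → TRAP → RUN → OPEN → SEEK → OPEN → SEEK → OPEN → OPEN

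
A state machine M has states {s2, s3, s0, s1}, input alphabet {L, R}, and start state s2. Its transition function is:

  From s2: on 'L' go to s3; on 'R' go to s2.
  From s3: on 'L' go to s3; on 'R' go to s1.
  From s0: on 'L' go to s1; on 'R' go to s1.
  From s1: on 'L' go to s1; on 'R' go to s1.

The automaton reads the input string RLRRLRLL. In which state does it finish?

s1

s2 → s2 → s3 → s1 → s1 → s1 → s1 → s1 → s1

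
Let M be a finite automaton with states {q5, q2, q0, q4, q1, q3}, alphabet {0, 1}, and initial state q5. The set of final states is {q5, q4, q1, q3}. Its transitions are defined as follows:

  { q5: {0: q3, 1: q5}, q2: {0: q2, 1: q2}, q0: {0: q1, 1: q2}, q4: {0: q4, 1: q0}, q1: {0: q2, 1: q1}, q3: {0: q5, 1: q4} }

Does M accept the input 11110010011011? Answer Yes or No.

No

q5 → q5 → q5 → q5 → q5 → q3 → q5 → q5 → q3 → q5 → q5 → q5 → q3 → q4 → q0
End state q0 is not accepting.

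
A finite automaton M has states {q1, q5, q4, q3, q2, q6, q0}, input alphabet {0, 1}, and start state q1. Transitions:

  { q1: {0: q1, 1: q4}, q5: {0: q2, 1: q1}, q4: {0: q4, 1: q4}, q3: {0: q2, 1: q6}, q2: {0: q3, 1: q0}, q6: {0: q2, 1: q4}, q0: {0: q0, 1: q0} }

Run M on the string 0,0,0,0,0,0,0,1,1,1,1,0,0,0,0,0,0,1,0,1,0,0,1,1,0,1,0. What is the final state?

Trace: q1 -0-> q1 -0-> q1 -0-> q1 -0-> q1 -0-> q1 -0-> q1 -0-> q1 -1-> q4 -1-> q4 -1-> q4 -1-> q4 -0-> q4 -0-> q4 -0-> q4 -0-> q4 -0-> q4 -0-> q4 -1-> q4 -0-> q4 -1-> q4 -0-> q4 -0-> q4 -1-> q4 -1-> q4 -0-> q4 -1-> q4 -0-> q4

q4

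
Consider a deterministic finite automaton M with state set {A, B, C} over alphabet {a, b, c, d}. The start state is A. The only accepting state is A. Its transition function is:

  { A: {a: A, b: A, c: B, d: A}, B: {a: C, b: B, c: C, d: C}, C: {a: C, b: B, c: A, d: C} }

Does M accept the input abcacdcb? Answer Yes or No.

start at A
read 'a': A → A
read 'b': A → A
read 'c': A → B
read 'a': B → C
read 'c': C → A
read 'd': A → A
read 'c': A → B
read 'b': B → B
End state B is not accepting.

No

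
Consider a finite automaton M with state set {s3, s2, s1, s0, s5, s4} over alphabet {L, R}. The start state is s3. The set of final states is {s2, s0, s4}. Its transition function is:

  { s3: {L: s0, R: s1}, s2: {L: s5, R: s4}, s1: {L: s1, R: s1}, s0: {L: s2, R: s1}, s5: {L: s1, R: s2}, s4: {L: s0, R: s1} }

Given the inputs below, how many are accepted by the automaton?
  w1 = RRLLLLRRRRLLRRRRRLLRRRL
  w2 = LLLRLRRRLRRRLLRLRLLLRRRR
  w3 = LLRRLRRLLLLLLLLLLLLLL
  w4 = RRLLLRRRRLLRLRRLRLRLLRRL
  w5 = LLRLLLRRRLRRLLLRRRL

w1:
  start at s3
  read 'R': s3 → s1
  read 'R': s1 → s1
  read 'L': s1 → s1
  read 'L': s1 → s1
  read 'L': s1 → s1
  read 'L': s1 → s1
  read 'R': s1 → s1
  read 'R': s1 → s1
  read 'R': s1 → s1
  read 'R': s1 → s1
  read 'L': s1 → s1
  read 'L': s1 → s1
  read 'R': s1 → s1
  read 'R': s1 → s1
  read 'R': s1 → s1
  read 'R': s1 → s1
  read 'R': s1 → s1
  read 'L': s1 → s1
  read 'L': s1 → s1
  read 'R': s1 → s1
  read 'R': s1 → s1
  read 'R': s1 → s1
  read 'L': s1 → s1
  end s1, rejected
w2:
  start at s3
  read 'L': s3 → s0
  read 'L': s0 → s2
  read 'L': s2 → s5
  read 'R': s5 → s2
  read 'L': s2 → s5
  read 'R': s5 → s2
  read 'R': s2 → s4
  read 'R': s4 → s1
  read 'L': s1 → s1
  read 'R': s1 → s1
  read 'R': s1 → s1
  read 'R': s1 → s1
  read 'L': s1 → s1
  read 'L': s1 → s1
  read 'R': s1 → s1
  read 'L': s1 → s1
  read 'R': s1 → s1
  read 'L': s1 → s1
  read 'L': s1 → s1
  read 'L': s1 → s1
  read 'R': s1 → s1
  read 'R': s1 → s1
  read 'R': s1 → s1
  read 'R': s1 → s1
  end s1, rejected
w3:
  start at s3
  read 'L': s3 → s0
  read 'L': s0 → s2
  read 'R': s2 → s4
  read 'R': s4 → s1
  read 'L': s1 → s1
  read 'R': s1 → s1
  read 'R': s1 → s1
  read 'L': s1 → s1
  read 'L': s1 → s1
  read 'L': s1 → s1
  read 'L': s1 → s1
  read 'L': s1 → s1
  read 'L': s1 → s1
  read 'L': s1 → s1
  read 'L': s1 → s1
  read 'L': s1 → s1
  read 'L': s1 → s1
  read 'L': s1 → s1
  read 'L': s1 → s1
  read 'L': s1 → s1
  read 'L': s1 → s1
  end s1, rejected
w4:
  start at s3
  read 'R': s3 → s1
  read 'R': s1 → s1
  read 'L': s1 → s1
  read 'L': s1 → s1
  read 'L': s1 → s1
  read 'R': s1 → s1
  read 'R': s1 → s1
  read 'R': s1 → s1
  read 'R': s1 → s1
  read 'L': s1 → s1
  read 'L': s1 → s1
  read 'R': s1 → s1
  read 'L': s1 → s1
  read 'R': s1 → s1
  read 'R': s1 → s1
  read 'L': s1 → s1
  read 'R': s1 → s1
  read 'L': s1 → s1
  read 'R': s1 → s1
  read 'L': s1 → s1
  read 'L': s1 → s1
  read 'R': s1 → s1
  read 'R': s1 → s1
  read 'L': s1 → s1
  end s1, rejected
w5:
  start at s3
  read 'L': s3 → s0
  read 'L': s0 → s2
  read 'R': s2 → s4
  read 'L': s4 → s0
  read 'L': s0 → s2
  read 'L': s2 → s5
  read 'R': s5 → s2
  read 'R': s2 → s4
  read 'R': s4 → s1
  read 'L': s1 → s1
  read 'R': s1 → s1
  read 'R': s1 → s1
  read 'L': s1 → s1
  read 'L': s1 → s1
  read 'L': s1 → s1
  read 'R': s1 → s1
  read 'R': s1 → s1
  read 'R': s1 → s1
  read 'L': s1 → s1
  end s1, rejected

0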